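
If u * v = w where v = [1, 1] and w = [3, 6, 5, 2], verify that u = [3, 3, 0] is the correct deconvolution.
Forward-compute [3, 3, 0] * [1, 1]: w[0] = 3×1 = 3; w[1] = 3×1 + 3×1 = 6; w[2] = 3×1 + 0×1 = 3; w[3] = 0×1 = 0 → [3, 6, 3, 0]. Does not match given w = [3, 6, 5, 2].

Not verified. [3, 3, 0] * [1, 1] = [3, 6, 3, 0], which differs from [3, 6, 5, 2] at index 2.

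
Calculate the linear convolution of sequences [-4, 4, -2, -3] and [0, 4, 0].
y[0] = -4×0 = 0; y[1] = -4×4 + 4×0 = -16; y[2] = -4×0 + 4×4 + -2×0 = 16; y[3] = 4×0 + -2×4 + -3×0 = -8; y[4] = -2×0 + -3×4 = -12; y[5] = -3×0 = 0

[0, -16, 16, -8, -12, 0]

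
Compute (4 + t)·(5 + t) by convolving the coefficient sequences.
Ascending coefficients: a = [4, 1], b = [5, 1]. c[0] = 4×5 = 20; c[1] = 4×1 + 1×5 = 9; c[2] = 1×1 = 1. Result coefficients: [20, 9, 1] → 20 + 9t + t^2

20 + 9t + t^2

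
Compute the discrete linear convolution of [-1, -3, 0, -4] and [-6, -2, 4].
y[0] = -1×-6 = 6; y[1] = -1×-2 + -3×-6 = 20; y[2] = -1×4 + -3×-2 + 0×-6 = 2; y[3] = -3×4 + 0×-2 + -4×-6 = 12; y[4] = 0×4 + -4×-2 = 8; y[5] = -4×4 = -16

[6, 20, 2, 12, 8, -16]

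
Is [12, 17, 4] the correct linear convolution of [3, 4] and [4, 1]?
Recompute linear convolution of [3, 4] and [4, 1]: y[0] = 3×4 = 12; y[1] = 3×1 + 4×4 = 19; y[2] = 4×1 = 4 → [12, 19, 4]. Compare to given [12, 17, 4]: they differ at index 1: given 17, correct 19, so answer: No

No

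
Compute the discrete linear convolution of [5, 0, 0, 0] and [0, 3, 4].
y[0] = 5×0 = 0; y[1] = 5×3 + 0×0 = 15; y[2] = 5×4 + 0×3 + 0×0 = 20; y[3] = 0×4 + 0×3 + 0×0 = 0; y[4] = 0×4 + 0×3 = 0; y[5] = 0×4 = 0

[0, 15, 20, 0, 0, 0]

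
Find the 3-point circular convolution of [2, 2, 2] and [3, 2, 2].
Use y[k] = Σ_j s[j]·t[(k-j) mod 3]. y[0] = 2×3 + 2×2 + 2×2 = 14; y[1] = 2×2 + 2×3 + 2×2 = 14; y[2] = 2×2 + 2×2 + 2×3 = 14. Result: [14, 14, 14]

[14, 14, 14]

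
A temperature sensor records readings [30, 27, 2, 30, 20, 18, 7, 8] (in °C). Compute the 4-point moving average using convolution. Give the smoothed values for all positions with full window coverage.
4-point moving average kernel = [1, 1, 1, 1]. Apply in 'valid' mode (full window coverage): avg[0] = (30 + 27 + 2 + 30) / 4 = 22.25; avg[1] = (27 + 2 + 30 + 20) / 4 = 19.75; avg[2] = (2 + 30 + 20 + 18) / 4 = 17.5; avg[3] = (30 + 20 + 18 + 7) / 4 = 18.75; avg[4] = (20 + 18 + 7 + 8) / 4 = 13.25. Smoothed values: [22.25, 19.75, 17.5, 18.75, 13.25]

[22.25, 19.75, 17.5, 18.75, 13.25]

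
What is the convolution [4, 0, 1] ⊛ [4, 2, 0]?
y[0] = 4×4 = 16; y[1] = 4×2 + 0×4 = 8; y[2] = 4×0 + 0×2 + 1×4 = 4; y[3] = 0×0 + 1×2 = 2; y[4] = 1×0 = 0

[16, 8, 4, 2, 0]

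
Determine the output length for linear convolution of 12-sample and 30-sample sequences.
Linear/full convolution length: m + n - 1 = 12 + 30 - 1 = 41

41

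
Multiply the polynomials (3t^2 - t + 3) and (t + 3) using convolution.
Ascending coefficients: a = [3, -1, 3], b = [3, 1]. c[0] = 3×3 = 9; c[1] = 3×1 + -1×3 = 0; c[2] = -1×1 + 3×3 = 8; c[3] = 3×1 = 3. Result coefficients: [9, 0, 8, 3] → 3t^3 + 8t^2 + 9

3t^3 + 8t^2 + 9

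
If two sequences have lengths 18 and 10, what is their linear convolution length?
Linear/full convolution length: m + n - 1 = 18 + 10 - 1 = 27

27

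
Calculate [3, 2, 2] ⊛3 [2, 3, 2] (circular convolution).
Use y[k] = Σ_j s[j]·t[(k-j) mod 3]. y[0] = 3×2 + 2×2 + 2×3 = 16; y[1] = 3×3 + 2×2 + 2×2 = 17; y[2] = 3×2 + 2×3 + 2×2 = 16. Result: [16, 17, 16]

[16, 17, 16]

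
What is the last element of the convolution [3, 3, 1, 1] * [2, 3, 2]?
Use y[k] = Σ_i a[i]·b[k-i] at k=5. y[5] = 1×2 = 2

2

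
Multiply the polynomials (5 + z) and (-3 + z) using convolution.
Ascending coefficients: a = [5, 1], b = [-3, 1]. c[0] = 5×-3 = -15; c[1] = 5×1 + 1×-3 = 2; c[2] = 1×1 = 1. Result coefficients: [-15, 2, 1] → -15 + 2z + z^2

-15 + 2z + z^2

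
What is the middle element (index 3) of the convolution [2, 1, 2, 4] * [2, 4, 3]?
Use y[k] = Σ_i a[i]·b[k-i] at k=3. y[3] = 1×3 + 2×4 + 4×2 = 19

19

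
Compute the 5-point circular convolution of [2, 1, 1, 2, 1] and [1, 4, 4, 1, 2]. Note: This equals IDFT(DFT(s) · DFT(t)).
Either evaluate y[k] = Σ_j s[j]·t[(k-j) mod 5] directly, or use IDFT(DFT(s) · DFT(t)). y[0] = 2×1 + 1×2 + 1×1 + 2×4 + 1×4 = 17; y[1] = 2×4 + 1×1 + 1×2 + 2×1 + 1×4 = 17; y[2] = 2×4 + 1×4 + 1×1 + 2×2 + 1×1 = 18; y[3] = 2×1 + 1×4 + 1×4 + 2×1 + 1×2 = 14; y[4] = 2×2 + 1×1 + 1×4 + 2×4 + 1×1 = 18. Result: [17, 17, 18, 14, 18]

[17, 17, 18, 14, 18]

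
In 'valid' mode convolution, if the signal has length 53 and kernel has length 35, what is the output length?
'Valid' mode counts only positions where the kernel fully overlaps the signal: m - n + 1 = 53 - 35 + 1 = 19

19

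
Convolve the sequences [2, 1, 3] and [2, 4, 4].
y[0] = 2×2 = 4; y[1] = 2×4 + 1×2 = 10; y[2] = 2×4 + 1×4 + 3×2 = 18; y[3] = 1×4 + 3×4 = 16; y[4] = 3×4 = 12

[4, 10, 18, 16, 12]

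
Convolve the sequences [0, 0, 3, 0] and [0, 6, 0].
y[0] = 0×0 = 0; y[1] = 0×6 + 0×0 = 0; y[2] = 0×0 + 0×6 + 3×0 = 0; y[3] = 0×0 + 3×6 + 0×0 = 18; y[4] = 3×0 + 0×6 = 0; y[5] = 0×0 = 0

[0, 0, 0, 18, 0, 0]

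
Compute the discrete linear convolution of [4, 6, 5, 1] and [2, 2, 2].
y[0] = 4×2 = 8; y[1] = 4×2 + 6×2 = 20; y[2] = 4×2 + 6×2 + 5×2 = 30; y[3] = 6×2 + 5×2 + 1×2 = 24; y[4] = 5×2 + 1×2 = 12; y[5] = 1×2 = 2

[8, 20, 30, 24, 12, 2]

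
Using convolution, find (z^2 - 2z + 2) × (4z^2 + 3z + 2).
Ascending coefficients: a = [2, -2, 1], b = [2, 3, 4]. c[0] = 2×2 = 4; c[1] = 2×3 + -2×2 = 2; c[2] = 2×4 + -2×3 + 1×2 = 4; c[3] = -2×4 + 1×3 = -5; c[4] = 1×4 = 4. Result coefficients: [4, 2, 4, -5, 4] → 4z^4 - 5z^3 + 4z^2 + 2z + 4

4z^4 - 5z^3 + 4z^2 + 2z + 4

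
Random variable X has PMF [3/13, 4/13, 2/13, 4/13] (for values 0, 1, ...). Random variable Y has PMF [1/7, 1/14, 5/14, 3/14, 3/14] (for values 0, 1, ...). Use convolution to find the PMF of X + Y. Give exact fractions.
P(X+Y=k) = Σ_i P(X=i)·P(Y=k-i) — a convolution of [3/13, 4/13, 2/13, 4/13] and [1/7, 1/14, 5/14, 3/14, 3/14]. P(X+Y=0) = (3/13)×(1/7) = 3/91; P(X+Y=1) = (3/13)×(1/14) + (4/13)×(1/7) = 3/182 + 4/91 = 11/182; P(X+Y=2) = (3/13)×(5/14) + (4/13)×(1/14) + (2/13)×(1/7) = 15/182 + 2/91 + 2/91 = 23/182; P(X+Y=3) = (3/13)×(3/14) + (4/13)×(5/14) + (2/13)×(1/14) + (4/13)×(1/7) = 9/182 + 10/91 + 1/91 + 4/91 = 3/14; P(X+Y=4) = (3/13)×(3/14) + (4/13)×(3/14) + (2/13)×(5/14) + (4/13)×(1/14) = 9/182 + 6/91 + 5/91 + 2/91 = 5/26; P(X+Y=5) = (4/13)×(3/14) + (2/13)×(3/14) + (4/13)×(5/14) = 6/91 + 3/91 + 10/91 = 19/91; P(X+Y=6) = (2/13)×(3/14) + (4/13)×(3/14) = 3/91 + 6/91 = 9/91; P(X+Y=7) = (4/13)×(3/14) = 6/91. PMF: [3/91, 11/182, 23/182, 3/14, 5/26, 19/91, 9/91, 6/91] (sums to 1 ✓)

[3/91, 11/182, 23/182, 3/14, 5/26, 19/91, 9/91, 6/91]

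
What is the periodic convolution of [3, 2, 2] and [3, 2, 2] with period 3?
Use y[k] = Σ_j u[j]·v[(k-j) mod 3]. y[0] = 3×3 + 2×2 + 2×2 = 17; y[1] = 3×2 + 2×3 + 2×2 = 16; y[2] = 3×2 + 2×2 + 2×3 = 16. Result: [17, 16, 16]

[17, 16, 16]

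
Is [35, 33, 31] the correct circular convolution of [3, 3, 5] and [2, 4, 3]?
Recompute circular convolution of [3, 3, 5] and [2, 4, 3]: y[0] = 3×2 + 3×3 + 5×4 = 35; y[1] = 3×4 + 3×2 + 5×3 = 33; y[2] = 3×3 + 3×4 + 5×2 = 31 → [35, 33, 31]. Given [35, 33, 31] matches, so answer: Yes

Yes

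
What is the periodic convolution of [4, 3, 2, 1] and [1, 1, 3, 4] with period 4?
Use y[k] = Σ_j s[j]·t[(k-j) mod 4]. y[0] = 4×1 + 3×4 + 2×3 + 1×1 = 23; y[1] = 4×1 + 3×1 + 2×4 + 1×3 = 18; y[2] = 4×3 + 3×1 + 2×1 + 1×4 = 21; y[3] = 4×4 + 3×3 + 2×1 + 1×1 = 28. Result: [23, 18, 21, 28]

[23, 18, 21, 28]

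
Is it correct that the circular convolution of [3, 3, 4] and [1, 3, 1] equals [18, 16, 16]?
Recompute circular convolution of [3, 3, 4] and [1, 3, 1]: y[0] = 3×1 + 3×1 + 4×3 = 18; y[1] = 3×3 + 3×1 + 4×1 = 16; y[2] = 3×1 + 3×3 + 4×1 = 16 → [18, 16, 16]. Given [18, 16, 16] matches, so answer: Yes

Yes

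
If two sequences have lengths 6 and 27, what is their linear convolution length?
Linear/full convolution length: m + n - 1 = 6 + 27 - 1 = 32

32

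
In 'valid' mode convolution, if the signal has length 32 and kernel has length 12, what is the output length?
'Valid' mode counts only positions where the kernel fully overlaps the signal: m - n + 1 = 32 - 12 + 1 = 21

21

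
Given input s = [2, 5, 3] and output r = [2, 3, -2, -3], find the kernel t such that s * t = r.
Output length 4 = len(s) + len(t) - 1 ⇒ len(t) = 2. Solve t forward using t[k] = (r[k] - Σ_{i≥1} s[i]·t[k-i]) / s[0]: t[0] = r[0] / s[0] = 2 / 2 = 1; t[1] = (r[1] - 5×1) / s[0] = (3 - 5×1) / 2 = -1. So t = [1, -1]. Forward-check [2, 5, 3] * [1, -1]: r[0] = 2×1 = 2; r[1] = 2×-1 + 5×1 = 3; r[2] = 5×-1 + 3×1 = -2; r[3] = 3×-1 = -3 → [2, 3, -2, -3] ✓

[1, -1]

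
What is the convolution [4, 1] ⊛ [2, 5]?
y[0] = 4×2 = 8; y[1] = 4×5 + 1×2 = 22; y[2] = 1×5 = 5

[8, 22, 5]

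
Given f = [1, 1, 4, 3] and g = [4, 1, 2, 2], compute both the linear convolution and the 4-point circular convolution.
Linear: y_lin[0] = 1×4 = 4; y_lin[1] = 1×1 + 1×4 = 5; y_lin[2] = 1×2 + 1×1 + 4×4 = 19; y_lin[3] = 1×2 + 1×2 + 4×1 + 3×4 = 20; y_lin[4] = 1×2 + 4×2 + 3×1 = 13; y_lin[5] = 4×2 + 3×2 = 14; y_lin[6] = 3×2 = 6 → [4, 5, 19, 20, 13, 14, 6]. Circular (length 4): y[0] = 1×4 + 1×2 + 4×2 + 3×1 = 17; y[1] = 1×1 + 1×4 + 4×2 + 3×2 = 19; y[2] = 1×2 + 1×1 + 4×4 + 3×2 = 25; y[3] = 1×2 + 1×2 + 4×1 + 3×4 = 20 → [17, 19, 25, 20]

Linear: [4, 5, 19, 20, 13, 14, 6], Circular: [17, 19, 25, 20]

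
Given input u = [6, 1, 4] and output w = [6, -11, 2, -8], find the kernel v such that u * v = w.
Output length 4 = len(u) + len(v) - 1 ⇒ len(v) = 2. Solve v forward using v[k] = (w[k] - Σ_{i≥1} u[i]·v[k-i]) / u[0]: v[0] = w[0] / u[0] = 6 / 6 = 1; v[1] = (w[1] - 1×1) / u[0] = (-11 - 1×1) / 6 = -2. So v = [1, -2]. Forward-check [6, 1, 4] * [1, -2]: w[0] = 6×1 = 6; w[1] = 6×-2 + 1×1 = -11; w[2] = 1×-2 + 4×1 = 2; w[3] = 4×-2 = -8 → [6, -11, 2, -8] ✓

[1, -2]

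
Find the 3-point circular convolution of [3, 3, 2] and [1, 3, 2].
Use y[k] = Σ_j f[j]·g[(k-j) mod 3]. y[0] = 3×1 + 3×2 + 2×3 = 15; y[1] = 3×3 + 3×1 + 2×2 = 16; y[2] = 3×2 + 3×3 + 2×1 = 17. Result: [15, 16, 17]

[15, 16, 17]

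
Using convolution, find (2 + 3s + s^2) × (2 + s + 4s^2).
Ascending coefficients: a = [2, 3, 1], b = [2, 1, 4]. c[0] = 2×2 = 4; c[1] = 2×1 + 3×2 = 8; c[2] = 2×4 + 3×1 + 1×2 = 13; c[3] = 3×4 + 1×1 = 13; c[4] = 1×4 = 4. Result coefficients: [4, 8, 13, 13, 4] → 4 + 8s + 13s^2 + 13s^3 + 4s^4

4 + 8s + 13s^2 + 13s^3 + 4s^4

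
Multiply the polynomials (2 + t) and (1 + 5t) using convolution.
Ascending coefficients: a = [2, 1], b = [1, 5]. c[0] = 2×1 = 2; c[1] = 2×5 + 1×1 = 11; c[2] = 1×5 = 5. Result coefficients: [2, 11, 5] → 2 + 11t + 5t^2

2 + 11t + 5t^2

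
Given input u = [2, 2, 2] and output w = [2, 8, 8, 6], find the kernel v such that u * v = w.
Output length 4 = len(u) + len(v) - 1 ⇒ len(v) = 2. Solve v forward using v[k] = (w[k] - Σ_{i≥1} u[i]·v[k-i]) / u[0]: v[0] = w[0] / u[0] = 2 / 2 = 1; v[1] = (w[1] - 2×1) / u[0] = (8 - 2×1) / 2 = 3. So v = [1, 3]. Forward-check [2, 2, 2] * [1, 3]: w[0] = 2×1 = 2; w[1] = 2×3 + 2×1 = 8; w[2] = 2×3 + 2×1 = 8; w[3] = 2×3 = 6 → [2, 8, 8, 6] ✓

[1, 3]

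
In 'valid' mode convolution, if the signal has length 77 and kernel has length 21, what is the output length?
'Valid' mode counts only positions where the kernel fully overlaps the signal: m - n + 1 = 77 - 21 + 1 = 57

57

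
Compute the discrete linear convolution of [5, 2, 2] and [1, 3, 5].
y[0] = 5×1 = 5; y[1] = 5×3 + 2×1 = 17; y[2] = 5×5 + 2×3 + 2×1 = 33; y[3] = 2×5 + 2×3 = 16; y[4] = 2×5 = 10

[5, 17, 33, 16, 10]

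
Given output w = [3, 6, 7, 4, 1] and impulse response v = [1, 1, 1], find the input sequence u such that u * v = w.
Deconvolve w=[3, 6, 7, 4, 1] by v=[1, 1, 1]. Since v[0]=1, solve forward: u[0] = w[0] / 1 = 3; u[1] = (w[1] - 3×1) / 1 = 3; u[2] = (w[2] - 3×1 - 3×1) / 1 = 1. So u = [3, 3, 1]. Check by forward convolution: w[0] = 3×1 = 3; w[1] = 3×1 + 3×1 = 6; w[2] = 3×1 + 3×1 + 1×1 = 7; w[3] = 3×1 + 1×1 = 4; w[4] = 1×1 = 1

[3, 3, 1]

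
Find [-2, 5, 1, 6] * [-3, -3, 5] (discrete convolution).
y[0] = -2×-3 = 6; y[1] = -2×-3 + 5×-3 = -9; y[2] = -2×5 + 5×-3 + 1×-3 = -28; y[3] = 5×5 + 1×-3 + 6×-3 = 4; y[4] = 1×5 + 6×-3 = -13; y[5] = 6×5 = 30

[6, -9, -28, 4, -13, 30]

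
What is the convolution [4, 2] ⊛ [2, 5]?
y[0] = 4×2 = 8; y[1] = 4×5 + 2×2 = 24; y[2] = 2×5 = 10

[8, 24, 10]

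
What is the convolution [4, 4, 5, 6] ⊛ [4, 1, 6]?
y[0] = 4×4 = 16; y[1] = 4×1 + 4×4 = 20; y[2] = 4×6 + 4×1 + 5×4 = 48; y[3] = 4×6 + 5×1 + 6×4 = 53; y[4] = 5×6 + 6×1 = 36; y[5] = 6×6 = 36

[16, 20, 48, 53, 36, 36]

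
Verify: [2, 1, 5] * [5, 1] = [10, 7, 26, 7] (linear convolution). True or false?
Recompute linear convolution of [2, 1, 5] and [5, 1]: y[0] = 2×5 = 10; y[1] = 2×1 + 1×5 = 7; y[2] = 1×1 + 5×5 = 26; y[3] = 5×1 = 5 → [10, 7, 26, 5]. Compare to given [10, 7, 26, 7]: they differ at index 3: given 7, correct 5, so answer: No

No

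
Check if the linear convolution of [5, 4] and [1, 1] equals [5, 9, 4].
Recompute linear convolution of [5, 4] and [1, 1]: y[0] = 5×1 = 5; y[1] = 5×1 + 4×1 = 9; y[2] = 4×1 = 4 → [5, 9, 4]. Given [5, 9, 4] matches, so answer: Yes

Yes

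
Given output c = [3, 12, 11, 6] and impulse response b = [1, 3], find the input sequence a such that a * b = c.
Deconvolve c=[3, 12, 11, 6] by b=[1, 3]. Since b[0]=1, solve forward: a[0] = c[0] / 1 = 3; a[1] = (c[1] - 3×3) / 1 = 3; a[2] = (c[2] - 3×3) / 1 = 2. So a = [3, 3, 2]. Check by forward convolution: c[0] = 3×1 = 3; c[1] = 3×3 + 3×1 = 12; c[2] = 3×3 + 2×1 = 11; c[3] = 2×3 = 6

[3, 3, 2]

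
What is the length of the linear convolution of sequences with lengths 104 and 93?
Linear/full convolution length: m + n - 1 = 104 + 93 - 1 = 196

196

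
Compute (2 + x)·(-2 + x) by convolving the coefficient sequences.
Ascending coefficients: a = [2, 1], b = [-2, 1]. c[0] = 2×-2 = -4; c[1] = 2×1 + 1×-2 = 0; c[2] = 1×1 = 1. Result coefficients: [-4, 0, 1] → -4 + x^2

-4 + x^2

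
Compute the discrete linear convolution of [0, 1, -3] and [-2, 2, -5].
y[0] = 0×-2 = 0; y[1] = 0×2 + 1×-2 = -2; y[2] = 0×-5 + 1×2 + -3×-2 = 8; y[3] = 1×-5 + -3×2 = -11; y[4] = -3×-5 = 15

[0, -2, 8, -11, 15]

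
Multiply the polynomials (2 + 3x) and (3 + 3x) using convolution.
Ascending coefficients: a = [2, 3], b = [3, 3]. c[0] = 2×3 = 6; c[1] = 2×3 + 3×3 = 15; c[2] = 3×3 = 9. Result coefficients: [6, 15, 9] → 6 + 15x + 9x^2

6 + 15x + 9x^2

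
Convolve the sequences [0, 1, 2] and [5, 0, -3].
y[0] = 0×5 = 0; y[1] = 0×0 + 1×5 = 5; y[2] = 0×-3 + 1×0 + 2×5 = 10; y[3] = 1×-3 + 2×0 = -3; y[4] = 2×-3 = -6

[0, 5, 10, -3, -6]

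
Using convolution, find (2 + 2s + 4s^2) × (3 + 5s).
Ascending coefficients: a = [2, 2, 4], b = [3, 5]. c[0] = 2×3 = 6; c[1] = 2×5 + 2×3 = 16; c[2] = 2×5 + 4×3 = 22; c[3] = 4×5 = 20. Result coefficients: [6, 16, 22, 20] → 6 + 16s + 22s^2 + 20s^3

6 + 16s + 22s^2 + 20s^3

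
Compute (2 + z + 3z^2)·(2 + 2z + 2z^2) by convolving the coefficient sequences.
Ascending coefficients: a = [2, 1, 3], b = [2, 2, 2]. c[0] = 2×2 = 4; c[1] = 2×2 + 1×2 = 6; c[2] = 2×2 + 1×2 + 3×2 = 12; c[3] = 1×2 + 3×2 = 8; c[4] = 3×2 = 6. Result coefficients: [4, 6, 12, 8, 6] → 4 + 6z + 12z^2 + 8z^3 + 6z^4

4 + 6z + 12z^2 + 8z^3 + 6z^4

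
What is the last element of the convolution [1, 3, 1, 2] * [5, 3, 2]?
Use y[k] = Σ_i a[i]·b[k-i] at k=5. y[5] = 2×2 = 4

4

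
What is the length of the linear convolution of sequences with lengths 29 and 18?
Linear/full convolution length: m + n - 1 = 29 + 18 - 1 = 46

46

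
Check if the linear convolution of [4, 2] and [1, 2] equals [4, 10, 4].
Recompute linear convolution of [4, 2] and [1, 2]: y[0] = 4×1 = 4; y[1] = 4×2 + 2×1 = 10; y[2] = 2×2 = 4 → [4, 10, 4]. Given [4, 10, 4] matches, so answer: Yes

Yes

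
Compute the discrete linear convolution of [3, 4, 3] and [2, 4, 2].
y[0] = 3×2 = 6; y[1] = 3×4 + 4×2 = 20; y[2] = 3×2 + 4×4 + 3×2 = 28; y[3] = 4×2 + 3×4 = 20; y[4] = 3×2 = 6

[6, 20, 28, 20, 6]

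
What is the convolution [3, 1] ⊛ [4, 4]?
y[0] = 3×4 = 12; y[1] = 3×4 + 1×4 = 16; y[2] = 1×4 = 4

[12, 16, 4]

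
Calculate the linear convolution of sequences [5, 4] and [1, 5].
y[0] = 5×1 = 5; y[1] = 5×5 + 4×1 = 29; y[2] = 4×5 = 20

[5, 29, 20]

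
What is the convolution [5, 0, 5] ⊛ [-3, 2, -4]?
y[0] = 5×-3 = -15; y[1] = 5×2 + 0×-3 = 10; y[2] = 5×-4 + 0×2 + 5×-3 = -35; y[3] = 0×-4 + 5×2 = 10; y[4] = 5×-4 = -20

[-15, 10, -35, 10, -20]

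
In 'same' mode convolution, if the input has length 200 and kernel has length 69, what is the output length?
'Same' mode returns an output with the same length as the input: 200

200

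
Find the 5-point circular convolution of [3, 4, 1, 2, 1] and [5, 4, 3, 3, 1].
Use y[k] = Σ_j u[j]·v[(k-j) mod 5]. y[0] = 3×5 + 4×1 + 1×3 + 2×3 + 1×4 = 32; y[1] = 3×4 + 4×5 + 1×1 + 2×3 + 1×3 = 42; y[2] = 3×3 + 4×4 + 1×5 + 2×1 + 1×3 = 35; y[3] = 3×3 + 4×3 + 1×4 + 2×5 + 1×1 = 36; y[4] = 3×1 + 4×3 + 1×3 + 2×4 + 1×5 = 31. Result: [32, 42, 35, 36, 31]

[32, 42, 35, 36, 31]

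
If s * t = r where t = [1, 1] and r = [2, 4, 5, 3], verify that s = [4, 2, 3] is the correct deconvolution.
Forward-compute [4, 2, 3] * [1, 1]: r[0] = 4×1 = 4; r[1] = 4×1 + 2×1 = 6; r[2] = 2×1 + 3×1 = 5; r[3] = 3×1 = 3 → [4, 6, 5, 3]. Does not match given r = [2, 4, 5, 3].

Not verified. [4, 2, 3] * [1, 1] = [4, 6, 5, 3], which differs from [2, 4, 5, 3] at index 0.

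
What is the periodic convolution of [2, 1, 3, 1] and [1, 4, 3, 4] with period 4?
Use y[k] = Σ_j f[j]·g[(k-j) mod 4]. y[0] = 2×1 + 1×4 + 3×3 + 1×4 = 19; y[1] = 2×4 + 1×1 + 3×4 + 1×3 = 24; y[2] = 2×3 + 1×4 + 3×1 + 1×4 = 17; y[3] = 2×4 + 1×3 + 3×4 + 1×1 = 24. Result: [19, 24, 17, 24]

[19, 24, 17, 24]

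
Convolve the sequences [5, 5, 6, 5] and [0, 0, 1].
y[0] = 5×0 = 0; y[1] = 5×0 + 5×0 = 0; y[2] = 5×1 + 5×0 + 6×0 = 5; y[3] = 5×1 + 6×0 + 5×0 = 5; y[4] = 6×1 + 5×0 = 6; y[5] = 5×1 = 5

[0, 0, 5, 5, 6, 5]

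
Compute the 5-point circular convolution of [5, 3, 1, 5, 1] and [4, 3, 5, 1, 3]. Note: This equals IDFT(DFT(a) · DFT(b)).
Either evaluate y[k] = Σ_j a[j]·b[(k-j) mod 5] directly, or use IDFT(DFT(a) · DFT(b)). y[0] = 5×4 + 3×3 + 1×1 + 5×5 + 1×3 = 58; y[1] = 5×3 + 3×4 + 1×3 + 5×1 + 1×5 = 40; y[2] = 5×5 + 3×3 + 1×4 + 5×3 + 1×1 = 54; y[3] = 5×1 + 3×5 + 1×3 + 5×4 + 1×3 = 46; y[4] = 5×3 + 3×1 + 1×5 + 5×3 + 1×4 = 42. Result: [58, 40, 54, 46, 42]

[58, 40, 54, 46, 42]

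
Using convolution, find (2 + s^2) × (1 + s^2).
Ascending coefficients: a = [2, 0, 1], b = [1, 0, 1]. c[0] = 2×1 = 2; c[1] = 2×0 + 0×1 = 0; c[2] = 2×1 + 0×0 + 1×1 = 3; c[3] = 0×1 + 1×0 = 0; c[4] = 1×1 = 1. Result coefficients: [2, 0, 3, 0, 1] → 2 + 3s^2 + s^4

2 + 3s^2 + s^4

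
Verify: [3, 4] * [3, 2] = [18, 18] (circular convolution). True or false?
Recompute circular convolution of [3, 4] and [3, 2]: y[0] = 3×3 + 4×2 = 17; y[1] = 3×2 + 4×3 = 18 → [17, 18]. Compare to given [18, 18]: they differ at index 0: given 18, correct 17, so answer: No

No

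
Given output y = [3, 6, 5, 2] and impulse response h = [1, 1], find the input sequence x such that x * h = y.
Deconvolve y=[3, 6, 5, 2] by h=[1, 1]. Since h[0]=1, solve forward: x[0] = y[0] / 1 = 3; x[1] = (y[1] - 3×1) / 1 = 3; x[2] = (y[2] - 3×1) / 1 = 2. So x = [3, 3, 2]. Check by forward convolution: y[0] = 3×1 = 3; y[1] = 3×1 + 3×1 = 6; y[2] = 3×1 + 2×1 = 5; y[3] = 2×1 = 2

[3, 3, 2]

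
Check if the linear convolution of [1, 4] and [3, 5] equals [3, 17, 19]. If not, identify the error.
Recompute linear convolution of [1, 4] and [3, 5]: y[0] = 1×3 = 3; y[1] = 1×5 + 4×3 = 17; y[2] = 4×5 = 20 → [3, 17, 20]. Compare to given [3, 17, 19]: they differ at index 2: given 19, correct 20, so answer: No

No. Error at index 2: given 19, correct 20.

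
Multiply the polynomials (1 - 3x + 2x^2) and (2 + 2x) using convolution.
Ascending coefficients: a = [1, -3, 2], b = [2, 2]. c[0] = 1×2 = 2; c[1] = 1×2 + -3×2 = -4; c[2] = -3×2 + 2×2 = -2; c[3] = 2×2 = 4. Result coefficients: [2, -4, -2, 4] → 2 - 4x - 2x^2 + 4x^3

2 - 4x - 2x^2 + 4x^3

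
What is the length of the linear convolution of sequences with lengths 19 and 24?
Linear/full convolution length: m + n - 1 = 19 + 24 - 1 = 42

42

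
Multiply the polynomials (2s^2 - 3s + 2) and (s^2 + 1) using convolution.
Ascending coefficients: a = [2, -3, 2], b = [1, 0, 1]. c[0] = 2×1 = 2; c[1] = 2×0 + -3×1 = -3; c[2] = 2×1 + -3×0 + 2×1 = 4; c[3] = -3×1 + 2×0 = -3; c[4] = 2×1 = 2. Result coefficients: [2, -3, 4, -3, 2] → 2s^4 - 3s^3 + 4s^2 - 3s + 2

2s^4 - 3s^3 + 4s^2 - 3s + 2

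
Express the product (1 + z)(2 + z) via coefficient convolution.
Ascending coefficients: a = [1, 1], b = [2, 1]. c[0] = 1×2 = 2; c[1] = 1×1 + 1×2 = 3; c[2] = 1×1 = 1. Result coefficients: [2, 3, 1] → 2 + 3z + z^2

2 + 3z + z^2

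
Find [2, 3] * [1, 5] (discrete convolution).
y[0] = 2×1 = 2; y[1] = 2×5 + 3×1 = 13; y[2] = 3×5 = 15

[2, 13, 15]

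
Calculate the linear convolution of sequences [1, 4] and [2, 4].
y[0] = 1×2 = 2; y[1] = 1×4 + 4×2 = 12; y[2] = 4×4 = 16

[2, 12, 16]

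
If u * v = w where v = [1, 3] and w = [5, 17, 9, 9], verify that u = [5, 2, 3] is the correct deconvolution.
Forward-compute [5, 2, 3] * [1, 3]: w[0] = 5×1 = 5; w[1] = 5×3 + 2×1 = 17; w[2] = 2×3 + 3×1 = 9; w[3] = 3×3 = 9 → [5, 17, 9, 9]. Matches given w = [5, 17, 9, 9], so verified.

Verified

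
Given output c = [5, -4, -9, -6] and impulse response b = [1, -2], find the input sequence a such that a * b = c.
Deconvolve c=[5, -4, -9, -6] by b=[1, -2]. Since b[0]=1, solve forward: a[0] = c[0] / 1 = 5; a[1] = (c[1] - 5×-2) / 1 = 6; a[2] = (c[2] - 6×-2) / 1 = 3. So a = [5, 6, 3]. Check by forward convolution: c[0] = 5×1 = 5; c[1] = 5×-2 + 6×1 = -4; c[2] = 6×-2 + 3×1 = -9; c[3] = 3×-2 = -6

[5, 6, 3]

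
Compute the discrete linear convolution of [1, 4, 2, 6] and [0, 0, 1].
y[0] = 1×0 = 0; y[1] = 1×0 + 4×0 = 0; y[2] = 1×1 + 4×0 + 2×0 = 1; y[3] = 4×1 + 2×0 + 6×0 = 4; y[4] = 2×1 + 6×0 = 2; y[5] = 6×1 = 6

[0, 0, 1, 4, 2, 6]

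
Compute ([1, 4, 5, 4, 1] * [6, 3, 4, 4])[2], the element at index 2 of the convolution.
Use y[k] = Σ_i a[i]·b[k-i] at k=2. y[2] = 1×4 + 4×3 + 5×6 = 46

46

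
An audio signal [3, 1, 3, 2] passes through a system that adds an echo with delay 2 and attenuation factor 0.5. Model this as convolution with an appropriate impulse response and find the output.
Direct-path + delayed-attenuated-path model → impulse response h = [1, 0, 0.5] (1 at lag 0, 0.5 at lag 2). Output y[n] = x[n] + 0.5·x[n - 2] (with x[n] = 0 outside 0..3): y[0] = 3 + 0.5×0 = 3; y[1] = 1 + 0.5×0 = 1; y[2] = 3 + 0.5×3 = 4.5; y[3] = 2 + 0.5×1 = 2.5; y[4] = 0 + 0.5×3 = 1.5; y[5] = 0 + 0.5×2 = 1.0. So y = [3, 1, 4.5, 2.5, 1.5, 1.0]

[3, 1, 4.5, 2.5, 1.5, 1.0]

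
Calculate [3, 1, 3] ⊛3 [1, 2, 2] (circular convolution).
Use y[k] = Σ_j x[j]·h[(k-j) mod 3]. y[0] = 3×1 + 1×2 + 3×2 = 11; y[1] = 3×2 + 1×1 + 3×2 = 13; y[2] = 3×2 + 1×2 + 3×1 = 11. Result: [11, 13, 11]

[11, 13, 11]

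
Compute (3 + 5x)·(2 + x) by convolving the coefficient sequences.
Ascending coefficients: a = [3, 5], b = [2, 1]. c[0] = 3×2 = 6; c[1] = 3×1 + 5×2 = 13; c[2] = 5×1 = 5. Result coefficients: [6, 13, 5] → 6 + 13x + 5x^2

6 + 13x + 5x^2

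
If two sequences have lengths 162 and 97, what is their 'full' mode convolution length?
Linear/full convolution length: m + n - 1 = 162 + 97 - 1 = 258

258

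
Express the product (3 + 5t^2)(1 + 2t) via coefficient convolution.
Ascending coefficients: a = [3, 0, 5], b = [1, 2]. c[0] = 3×1 = 3; c[1] = 3×2 + 0×1 = 6; c[2] = 0×2 + 5×1 = 5; c[3] = 5×2 = 10. Result coefficients: [3, 6, 5, 10] → 3 + 6t + 5t^2 + 10t^3

3 + 6t + 5t^2 + 10t^3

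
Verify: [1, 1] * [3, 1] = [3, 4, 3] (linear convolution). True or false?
Recompute linear convolution of [1, 1] and [3, 1]: y[0] = 1×3 = 3; y[1] = 1×1 + 1×3 = 4; y[2] = 1×1 = 1 → [3, 4, 1]. Compare to given [3, 4, 3]: they differ at index 2: given 3, correct 1, so answer: No

No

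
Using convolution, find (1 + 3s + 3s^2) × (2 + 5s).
Ascending coefficients: a = [1, 3, 3], b = [2, 5]. c[0] = 1×2 = 2; c[1] = 1×5 + 3×2 = 11; c[2] = 3×5 + 3×2 = 21; c[3] = 3×5 = 15. Result coefficients: [2, 11, 21, 15] → 2 + 11s + 21s^2 + 15s^3

2 + 11s + 21s^2 + 15s^3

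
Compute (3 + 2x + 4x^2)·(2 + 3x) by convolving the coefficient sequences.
Ascending coefficients: a = [3, 2, 4], b = [2, 3]. c[0] = 3×2 = 6; c[1] = 3×3 + 2×2 = 13; c[2] = 2×3 + 4×2 = 14; c[3] = 4×3 = 12. Result coefficients: [6, 13, 14, 12] → 6 + 13x + 14x^2 + 12x^3

6 + 13x + 14x^2 + 12x^3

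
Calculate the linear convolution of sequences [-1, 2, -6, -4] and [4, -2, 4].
y[0] = -1×4 = -4; y[1] = -1×-2 + 2×4 = 10; y[2] = -1×4 + 2×-2 + -6×4 = -32; y[3] = 2×4 + -6×-2 + -4×4 = 4; y[4] = -6×4 + -4×-2 = -16; y[5] = -4×4 = -16

[-4, 10, -32, 4, -16, -16]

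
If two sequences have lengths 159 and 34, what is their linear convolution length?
Linear/full convolution length: m + n - 1 = 159 + 34 - 1 = 192

192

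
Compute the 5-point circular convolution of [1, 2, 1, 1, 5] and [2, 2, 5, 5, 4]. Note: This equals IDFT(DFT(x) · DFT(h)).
Either evaluate y[k] = Σ_j x[j]·h[(k-j) mod 5] directly, or use IDFT(DFT(x) · DFT(h)). y[0] = 1×2 + 2×4 + 1×5 + 1×5 + 5×2 = 30; y[1] = 1×2 + 2×2 + 1×4 + 1×5 + 5×5 = 40; y[2] = 1×5 + 2×2 + 1×2 + 1×4 + 5×5 = 40; y[3] = 1×5 + 2×5 + 1×2 + 1×2 + 5×4 = 39; y[4] = 1×4 + 2×5 + 1×5 + 1×2 + 5×2 = 31. Result: [30, 40, 40, 39, 31]

[30, 40, 40, 39, 31]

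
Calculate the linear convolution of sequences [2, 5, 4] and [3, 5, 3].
y[0] = 2×3 = 6; y[1] = 2×5 + 5×3 = 25; y[2] = 2×3 + 5×5 + 4×3 = 43; y[3] = 5×3 + 4×5 = 35; y[4] = 4×3 = 12

[6, 25, 43, 35, 12]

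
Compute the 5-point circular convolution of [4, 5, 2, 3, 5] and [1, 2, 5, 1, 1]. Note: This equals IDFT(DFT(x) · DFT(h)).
Either evaluate y[k] = Σ_j x[j]·h[(k-j) mod 5] directly, or use IDFT(DFT(x) · DFT(h)). y[0] = 4×1 + 5×1 + 2×1 + 3×5 + 5×2 = 36; y[1] = 4×2 + 5×1 + 2×1 + 3×1 + 5×5 = 43; y[2] = 4×5 + 5×2 + 2×1 + 3×1 + 5×1 = 40; y[3] = 4×1 + 5×5 + 2×2 + 3×1 + 5×1 = 41; y[4] = 4×1 + 5×1 + 2×5 + 3×2 + 5×1 = 30. Result: [36, 43, 40, 41, 30]

[36, 43, 40, 41, 30]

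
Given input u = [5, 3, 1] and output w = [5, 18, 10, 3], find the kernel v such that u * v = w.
Output length 4 = len(u) + len(v) - 1 ⇒ len(v) = 2. Solve v forward using v[k] = (w[k] - Σ_{i≥1} u[i]·v[k-i]) / u[0]: v[0] = w[0] / u[0] = 5 / 5 = 1; v[1] = (w[1] - 3×1) / u[0] = (18 - 3×1) / 5 = 3. So v = [1, 3]. Forward-check [5, 3, 1] * [1, 3]: w[0] = 5×1 = 5; w[1] = 5×3 + 3×1 = 18; w[2] = 3×3 + 1×1 = 10; w[3] = 1×3 = 3 → [5, 18, 10, 3] ✓

[1, 3]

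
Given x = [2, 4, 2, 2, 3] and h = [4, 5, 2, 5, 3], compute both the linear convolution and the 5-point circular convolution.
Linear: y_lin[0] = 2×4 = 8; y_lin[1] = 2×5 + 4×4 = 26; y_lin[2] = 2×2 + 4×5 + 2×4 = 32; y_lin[3] = 2×5 + 4×2 + 2×5 + 2×4 = 36; y_lin[4] = 2×3 + 4×5 + 2×2 + 2×5 + 3×4 = 52; y_lin[5] = 4×3 + 2×5 + 2×2 + 3×5 = 41; y_lin[6] = 2×3 + 2×5 + 3×2 = 22; y_lin[7] = 2×3 + 3×5 = 21; y_lin[8] = 3×3 = 9 → [8, 26, 32, 36, 52, 41, 22, 21, 9]. Circular (length 5): y[0] = 2×4 + 4×3 + 2×5 + 2×2 + 3×5 = 49; y[1] = 2×5 + 4×4 + 2×3 + 2×5 + 3×2 = 48; y[2] = 2×2 + 4×5 + 2×4 + 2×3 + 3×5 = 53; y[3] = 2×5 + 4×2 + 2×5 + 2×4 + 3×3 = 45; y[4] = 2×3 + 4×5 + 2×2 + 2×5 + 3×4 = 52 → [49, 48, 53, 45, 52]

Linear: [8, 26, 32, 36, 52, 41, 22, 21, 9], Circular: [49, 48, 53, 45, 52]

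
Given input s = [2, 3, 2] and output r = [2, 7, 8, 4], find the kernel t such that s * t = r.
Output length 4 = len(s) + len(t) - 1 ⇒ len(t) = 2. Solve t forward using t[k] = (r[k] - Σ_{i≥1} s[i]·t[k-i]) / s[0]: t[0] = r[0] / s[0] = 2 / 2 = 1; t[1] = (r[1] - 3×1) / s[0] = (7 - 3×1) / 2 = 2. So t = [1, 2]. Forward-check [2, 3, 2] * [1, 2]: r[0] = 2×1 = 2; r[1] = 2×2 + 3×1 = 7; r[2] = 3×2 + 2×1 = 8; r[3] = 2×2 = 4 → [2, 7, 8, 4] ✓

[1, 2]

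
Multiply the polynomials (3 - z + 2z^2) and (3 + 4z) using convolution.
Ascending coefficients: a = [3, -1, 2], b = [3, 4]. c[0] = 3×3 = 9; c[1] = 3×4 + -1×3 = 9; c[2] = -1×4 + 2×3 = 2; c[3] = 2×4 = 8. Result coefficients: [9, 9, 2, 8] → 9 + 9z + 2z^2 + 8z^3

9 + 9z + 2z^2 + 8z^3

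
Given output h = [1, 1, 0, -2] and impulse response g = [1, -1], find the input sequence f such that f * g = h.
Deconvolve h=[1, 1, 0, -2] by g=[1, -1]. Since g[0]=1, solve forward: f[0] = h[0] / 1 = 1; f[1] = (h[1] - 1×-1) / 1 = 2; f[2] = (h[2] - 2×-1) / 1 = 2. So f = [1, 2, 2]. Check by forward convolution: h[0] = 1×1 = 1; h[1] = 1×-1 + 2×1 = 1; h[2] = 2×-1 + 2×1 = 0; h[3] = 2×-1 = -2

[1, 2, 2]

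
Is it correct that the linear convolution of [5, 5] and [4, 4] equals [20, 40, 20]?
Recompute linear convolution of [5, 5] and [4, 4]: y[0] = 5×4 = 20; y[1] = 5×4 + 5×4 = 40; y[2] = 5×4 = 20 → [20, 40, 20]. Given [20, 40, 20] matches, so answer: Yes

Yes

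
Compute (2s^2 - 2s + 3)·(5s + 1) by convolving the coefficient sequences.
Ascending coefficients: a = [3, -2, 2], b = [1, 5]. c[0] = 3×1 = 3; c[1] = 3×5 + -2×1 = 13; c[2] = -2×5 + 2×1 = -8; c[3] = 2×5 = 10. Result coefficients: [3, 13, -8, 10] → 10s^3 - 8s^2 + 13s + 3

10s^3 - 8s^2 + 13s + 3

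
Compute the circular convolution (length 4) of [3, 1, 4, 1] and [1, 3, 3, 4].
Use y[k] = Σ_j f[j]·g[(k-j) mod 4]. y[0] = 3×1 + 1×4 + 4×3 + 1×3 = 22; y[1] = 3×3 + 1×1 + 4×4 + 1×3 = 29; y[2] = 3×3 + 1×3 + 4×1 + 1×4 = 20; y[3] = 3×4 + 1×3 + 4×3 + 1×1 = 28. Result: [22, 29, 20, 28]

[22, 29, 20, 28]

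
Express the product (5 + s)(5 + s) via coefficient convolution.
Ascending coefficients: a = [5, 1], b = [5, 1]. c[0] = 5×5 = 25; c[1] = 5×1 + 1×5 = 10; c[2] = 1×1 = 1. Result coefficients: [25, 10, 1] → 25 + 10s + s^2

25 + 10s + s^2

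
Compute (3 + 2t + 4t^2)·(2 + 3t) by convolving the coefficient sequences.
Ascending coefficients: a = [3, 2, 4], b = [2, 3]. c[0] = 3×2 = 6; c[1] = 3×3 + 2×2 = 13; c[2] = 2×3 + 4×2 = 14; c[3] = 4×3 = 12. Result coefficients: [6, 13, 14, 12] → 6 + 13t + 14t^2 + 12t^3

6 + 13t + 14t^2 + 12t^3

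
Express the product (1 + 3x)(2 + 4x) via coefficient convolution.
Ascending coefficients: a = [1, 3], b = [2, 4]. c[0] = 1×2 = 2; c[1] = 1×4 + 3×2 = 10; c[2] = 3×4 = 12. Result coefficients: [2, 10, 12] → 2 + 10x + 12x^2

2 + 10x + 12x^2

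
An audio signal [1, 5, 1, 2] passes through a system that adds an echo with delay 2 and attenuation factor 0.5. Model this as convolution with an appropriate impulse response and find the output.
Direct-path + delayed-attenuated-path model → impulse response h = [1, 0, 0.5] (1 at lag 0, 0.5 at lag 2). Output y[n] = x[n] + 0.5·x[n - 2] (with x[n] = 0 outside 0..3): y[0] = 1 + 0.5×0 = 1; y[1] = 5 + 0.5×0 = 5; y[2] = 1 + 0.5×1 = 1.5; y[3] = 2 + 0.5×5 = 4.5; y[4] = 0 + 0.5×1 = 0.5; y[5] = 0 + 0.5×2 = 1.0. So y = [1, 5, 1.5, 4.5, 0.5, 1.0]

[1, 5, 1.5, 4.5, 0.5, 1.0]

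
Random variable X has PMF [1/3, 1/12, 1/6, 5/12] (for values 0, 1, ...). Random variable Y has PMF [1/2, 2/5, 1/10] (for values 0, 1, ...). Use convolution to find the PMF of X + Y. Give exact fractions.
P(X+Y=k) = Σ_i P(X=i)·P(Y=k-i) — a convolution of [1/3, 1/12, 1/6, 5/12] and [1/2, 2/5, 1/10]. P(X+Y=0) = (1/3)×(1/2) = 1/6; P(X+Y=1) = (1/3)×(2/5) + (1/12)×(1/2) = 2/15 + 1/24 = 7/40; P(X+Y=2) = (1/3)×(1/10) + (1/12)×(2/5) + (1/6)×(1/2) = 1/30 + 1/30 + 1/12 = 3/20; P(X+Y=3) = (1/12)×(1/10) + (1/6)×(2/5) + (5/12)×(1/2) = 1/120 + 1/15 + 5/24 = 17/60; P(X+Y=4) = (1/6)×(1/10) + (5/12)×(2/5) = 1/60 + 1/6 = 11/60; P(X+Y=5) = (5/12)×(1/10) = 1/24. PMF: [1/6, 7/40, 3/20, 17/60, 11/60, 1/24] (sums to 1 ✓)

[1/6, 7/40, 3/20, 17/60, 11/60, 1/24]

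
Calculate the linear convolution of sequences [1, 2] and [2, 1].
y[0] = 1×2 = 2; y[1] = 1×1 + 2×2 = 5; y[2] = 2×1 = 2

[2, 5, 2]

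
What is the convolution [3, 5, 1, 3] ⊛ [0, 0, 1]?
y[0] = 3×0 = 0; y[1] = 3×0 + 5×0 = 0; y[2] = 3×1 + 5×0 + 1×0 = 3; y[3] = 5×1 + 1×0 + 3×0 = 5; y[4] = 1×1 + 3×0 = 1; y[5] = 3×1 = 3

[0, 0, 3, 5, 1, 3]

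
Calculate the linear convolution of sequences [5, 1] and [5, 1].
y[0] = 5×5 = 25; y[1] = 5×1 + 1×5 = 10; y[2] = 1×1 = 1

[25, 10, 1]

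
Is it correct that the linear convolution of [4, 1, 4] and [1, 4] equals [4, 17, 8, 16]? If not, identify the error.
Recompute linear convolution of [4, 1, 4] and [1, 4]: y[0] = 4×1 = 4; y[1] = 4×4 + 1×1 = 17; y[2] = 1×4 + 4×1 = 8; y[3] = 4×4 = 16 → [4, 17, 8, 16]. Given [4, 17, 8, 16] matches, so answer: Yes

Yes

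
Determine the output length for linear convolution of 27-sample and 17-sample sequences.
Linear/full convolution length: m + n - 1 = 27 + 17 - 1 = 43

43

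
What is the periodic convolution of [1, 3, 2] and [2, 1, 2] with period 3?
Use y[k] = Σ_j x[j]·h[(k-j) mod 3]. y[0] = 1×2 + 3×2 + 2×1 = 10; y[1] = 1×1 + 3×2 + 2×2 = 11; y[2] = 1×2 + 3×1 + 2×2 = 9. Result: [10, 11, 9]

[10, 11, 9]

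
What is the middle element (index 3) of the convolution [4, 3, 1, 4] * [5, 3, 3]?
Use y[k] = Σ_i a[i]·b[k-i] at k=3. y[3] = 3×3 + 1×3 + 4×5 = 32

32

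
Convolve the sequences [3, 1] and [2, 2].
y[0] = 3×2 = 6; y[1] = 3×2 + 1×2 = 8; y[2] = 1×2 = 2

[6, 8, 2]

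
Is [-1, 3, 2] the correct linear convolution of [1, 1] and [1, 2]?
Recompute linear convolution of [1, 1] and [1, 2]: y[0] = 1×1 = 1; y[1] = 1×2 + 1×1 = 3; y[2] = 1×2 = 2 → [1, 3, 2]. Compare to given [-1, 3, 2]: they differ at index 0: given -1, correct 1, so answer: No

No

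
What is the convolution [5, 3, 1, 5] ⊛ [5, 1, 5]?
y[0] = 5×5 = 25; y[1] = 5×1 + 3×5 = 20; y[2] = 5×5 + 3×1 + 1×5 = 33; y[3] = 3×5 + 1×1 + 5×5 = 41; y[4] = 1×5 + 5×1 = 10; y[5] = 5×5 = 25

[25, 20, 33, 41, 10, 25]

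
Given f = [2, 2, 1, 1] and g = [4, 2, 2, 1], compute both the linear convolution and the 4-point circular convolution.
Linear: y_lin[0] = 2×4 = 8; y_lin[1] = 2×2 + 2×4 = 12; y_lin[2] = 2×2 + 2×2 + 1×4 = 12; y_lin[3] = 2×1 + 2×2 + 1×2 + 1×4 = 12; y_lin[4] = 2×1 + 1×2 + 1×2 = 6; y_lin[5] = 1×1 + 1×2 = 3; y_lin[6] = 1×1 = 1 → [8, 12, 12, 12, 6, 3, 1]. Circular (length 4): y[0] = 2×4 + 2×1 + 1×2 + 1×2 = 14; y[1] = 2×2 + 2×4 + 1×1 + 1×2 = 15; y[2] = 2×2 + 2×2 + 1×4 + 1×1 = 13; y[3] = 2×1 + 2×2 + 1×2 + 1×4 = 12 → [14, 15, 13, 12]

Linear: [8, 12, 12, 12, 6, 3, 1], Circular: [14, 15, 13, 12]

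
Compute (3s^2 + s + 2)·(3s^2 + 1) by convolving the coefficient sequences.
Ascending coefficients: a = [2, 1, 3], b = [1, 0, 3]. c[0] = 2×1 = 2; c[1] = 2×0 + 1×1 = 1; c[2] = 2×3 + 1×0 + 3×1 = 9; c[3] = 1×3 + 3×0 = 3; c[4] = 3×3 = 9. Result coefficients: [2, 1, 9, 3, 9] → 9s^4 + 3s^3 + 9s^2 + s + 2

9s^4 + 3s^3 + 9s^2 + s + 2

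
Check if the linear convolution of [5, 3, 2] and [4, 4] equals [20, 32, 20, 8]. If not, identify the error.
Recompute linear convolution of [5, 3, 2] and [4, 4]: y[0] = 5×4 = 20; y[1] = 5×4 + 3×4 = 32; y[2] = 3×4 + 2×4 = 20; y[3] = 2×4 = 8 → [20, 32, 20, 8]. Given [20, 32, 20, 8] matches, so answer: Yes

Yes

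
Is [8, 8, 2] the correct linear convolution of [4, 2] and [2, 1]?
Recompute linear convolution of [4, 2] and [2, 1]: y[0] = 4×2 = 8; y[1] = 4×1 + 2×2 = 8; y[2] = 2×1 = 2 → [8, 8, 2]. Given [8, 8, 2] matches, so answer: Yes

Yes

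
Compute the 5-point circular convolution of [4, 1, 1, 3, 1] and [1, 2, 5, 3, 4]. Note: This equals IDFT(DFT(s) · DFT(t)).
Either evaluate y[k] = Σ_j s[j]·t[(k-j) mod 5] directly, or use IDFT(DFT(s) · DFT(t)). y[0] = 4×1 + 1×4 + 1×3 + 3×5 + 1×2 = 28; y[1] = 4×2 + 1×1 + 1×4 + 3×3 + 1×5 = 27; y[2] = 4×5 + 1×2 + 1×1 + 3×4 + 1×3 = 38; y[3] = 4×3 + 1×5 + 1×2 + 3×1 + 1×4 = 26; y[4] = 4×4 + 1×3 + 1×5 + 3×2 + 1×1 = 31. Result: [28, 27, 38, 26, 31]

[28, 27, 38, 26, 31]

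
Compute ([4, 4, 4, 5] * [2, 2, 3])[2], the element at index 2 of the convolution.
Use y[k] = Σ_i a[i]·b[k-i] at k=2. y[2] = 4×3 + 4×2 + 4×2 = 28

28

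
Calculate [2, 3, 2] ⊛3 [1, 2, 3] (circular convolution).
Use y[k] = Σ_j x[j]·h[(k-j) mod 3]. y[0] = 2×1 + 3×3 + 2×2 = 15; y[1] = 2×2 + 3×1 + 2×3 = 13; y[2] = 2×3 + 3×2 + 2×1 = 14. Result: [15, 13, 14]

[15, 13, 14]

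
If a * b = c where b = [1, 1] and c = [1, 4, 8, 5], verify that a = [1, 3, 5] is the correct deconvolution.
Forward-compute [1, 3, 5] * [1, 1]: c[0] = 1×1 = 1; c[1] = 1×1 + 3×1 = 4; c[2] = 3×1 + 5×1 = 8; c[3] = 5×1 = 5 → [1, 4, 8, 5]. Matches given c = [1, 4, 8, 5], so verified.

Verified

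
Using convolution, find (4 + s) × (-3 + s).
Ascending coefficients: a = [4, 1], b = [-3, 1]. c[0] = 4×-3 = -12; c[1] = 4×1 + 1×-3 = 1; c[2] = 1×1 = 1. Result coefficients: [-12, 1, 1] → -12 + s + s^2

-12 + s + s^2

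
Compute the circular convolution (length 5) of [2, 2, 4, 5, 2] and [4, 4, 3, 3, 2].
Use y[k] = Σ_j s[j]·t[(k-j) mod 5]. y[0] = 2×4 + 2×2 + 4×3 + 5×3 + 2×4 = 47; y[1] = 2×4 + 2×4 + 4×2 + 5×3 + 2×3 = 45; y[2] = 2×3 + 2×4 + 4×4 + 5×2 + 2×3 = 46; y[3] = 2×3 + 2×3 + 4×4 + 5×4 + 2×2 = 52; y[4] = 2×2 + 2×3 + 4×3 + 5×4 + 2×4 = 50. Result: [47, 45, 46, 52, 50]

[47, 45, 46, 52, 50]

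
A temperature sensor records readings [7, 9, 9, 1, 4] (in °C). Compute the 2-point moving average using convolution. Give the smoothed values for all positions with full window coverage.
2-point moving average kernel = [1, 1]. Apply in 'valid' mode (full window coverage): avg[0] = (7 + 9) / 2 = 8.0; avg[1] = (9 + 9) / 2 = 9.0; avg[2] = (9 + 1) / 2 = 5.0; avg[3] = (1 + 4) / 2 = 2.5. Smoothed values: [8.0, 9.0, 5.0, 2.5]

[8.0, 9.0, 5.0, 2.5]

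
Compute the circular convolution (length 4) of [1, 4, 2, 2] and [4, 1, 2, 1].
Use y[k] = Σ_j s[j]·t[(k-j) mod 4]. y[0] = 1×4 + 4×1 + 2×2 + 2×1 = 14; y[1] = 1×1 + 4×4 + 2×1 + 2×2 = 23; y[2] = 1×2 + 4×1 + 2×4 + 2×1 = 16; y[3] = 1×1 + 4×2 + 2×1 + 2×4 = 19. Result: [14, 23, 16, 19]

[14, 23, 16, 19]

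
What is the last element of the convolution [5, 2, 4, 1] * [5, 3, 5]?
Use y[k] = Σ_i a[i]·b[k-i] at k=5. y[5] = 1×5 = 5

5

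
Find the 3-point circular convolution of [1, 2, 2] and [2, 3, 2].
Use y[k] = Σ_j s[j]·t[(k-j) mod 3]. y[0] = 1×2 + 2×2 + 2×3 = 12; y[1] = 1×3 + 2×2 + 2×2 = 11; y[2] = 1×2 + 2×3 + 2×2 = 12. Result: [12, 11, 12]

[12, 11, 12]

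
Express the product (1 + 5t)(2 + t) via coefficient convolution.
Ascending coefficients: a = [1, 5], b = [2, 1]. c[0] = 1×2 = 2; c[1] = 1×1 + 5×2 = 11; c[2] = 5×1 = 5. Result coefficients: [2, 11, 5] → 2 + 11t + 5t^2

2 + 11t + 5t^2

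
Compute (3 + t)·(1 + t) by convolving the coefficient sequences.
Ascending coefficients: a = [3, 1], b = [1, 1]. c[0] = 3×1 = 3; c[1] = 3×1 + 1×1 = 4; c[2] = 1×1 = 1. Result coefficients: [3, 4, 1] → 3 + 4t + t^2

3 + 4t + t^2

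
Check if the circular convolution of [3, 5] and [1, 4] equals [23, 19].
Recompute circular convolution of [3, 5] and [1, 4]: y[0] = 3×1 + 5×4 = 23; y[1] = 3×4 + 5×1 = 17 → [23, 17]. Compare to given [23, 19]: they differ at index 1: given 19, correct 17, so answer: No

No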